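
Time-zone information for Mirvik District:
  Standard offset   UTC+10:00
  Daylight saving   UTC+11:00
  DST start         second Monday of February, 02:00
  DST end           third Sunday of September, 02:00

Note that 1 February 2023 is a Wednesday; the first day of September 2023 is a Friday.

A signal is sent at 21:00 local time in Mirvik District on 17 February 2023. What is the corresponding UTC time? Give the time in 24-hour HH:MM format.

10:00

1 February 2023 is a Wednesday, so the first Monday is February 6 and the second is February 13.
1 September 2023 is a Friday, so the first Sunday is September 3 and the third is September 17.
17 February 2023 lies within the daylight-saving period (13 February – 17 September), so Mirvik District is on daylight time, UTC+11:00.
21:00 local − 11h = 10:00 UTC.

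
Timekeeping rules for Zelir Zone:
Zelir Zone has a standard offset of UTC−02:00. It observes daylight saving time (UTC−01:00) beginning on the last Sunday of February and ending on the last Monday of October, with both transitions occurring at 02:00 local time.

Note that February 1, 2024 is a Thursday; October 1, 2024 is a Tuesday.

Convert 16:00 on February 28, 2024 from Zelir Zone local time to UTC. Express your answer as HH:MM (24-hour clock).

17:00

1 February 2024 is a Thursday, so Sundays fall on 4, 11, 18, 25; the last is February 25.
1 October 2024 is a Tuesday, so Mondays fall on 7, 14, 21, 28; the last is October 28.
Daylight saving runs 25 February – 28 October; February 28, 2024 is inside that window, so Zelir Zone is at UTC−01:00.
16:00 local + 1h = 17:00 UTC.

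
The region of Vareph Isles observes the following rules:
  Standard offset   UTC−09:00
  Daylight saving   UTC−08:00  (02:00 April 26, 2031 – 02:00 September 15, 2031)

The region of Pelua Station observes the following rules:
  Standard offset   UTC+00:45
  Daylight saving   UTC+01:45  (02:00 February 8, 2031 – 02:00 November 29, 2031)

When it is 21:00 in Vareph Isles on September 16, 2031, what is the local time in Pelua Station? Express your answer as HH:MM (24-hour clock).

07:45

September 16, 2031 is outside the daylight-saving period (26 April – 15 September), so Vareph Isles is on standard time, UTC−09:00.
21:00 Vareph Isles + 9h = 06:00 UTC (rolling into the next day, 17 September 2031).
At the standard offset (UTC+00:45), 06:00 UTC + 0h45m = 06:45 Pelua Station standard time.
The standard-time date in Pelua Station, September 17, 2031, lies within the daylight-saving period (8 February – 29 November), so Pelua Station is on daylight time, UTC+01:45.
06:00 UTC + 1h45m = 07:45 Pelua Station.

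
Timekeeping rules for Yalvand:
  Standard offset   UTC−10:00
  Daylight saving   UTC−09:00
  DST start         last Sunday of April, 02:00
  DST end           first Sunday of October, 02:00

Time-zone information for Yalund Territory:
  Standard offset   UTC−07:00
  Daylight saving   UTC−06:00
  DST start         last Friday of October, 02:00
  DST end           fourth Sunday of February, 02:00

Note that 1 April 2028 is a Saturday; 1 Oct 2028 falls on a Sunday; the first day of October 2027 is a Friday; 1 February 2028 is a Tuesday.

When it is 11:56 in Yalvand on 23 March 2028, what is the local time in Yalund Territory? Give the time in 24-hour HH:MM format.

1 April 2028 is a Saturday, so Sundays fall on 2, 9, 16, 23, 30; the last is April 30.
1 October 2028 is a Sunday, so the first Sunday is October 1.
23 March 2028 is outside the daylight-saving period (30 April – 1 October), so Yalvand is on standard time, UTC−10:00.
11:56 Yalvand + 10h = 21:56 UTC.
1 October 2027 is a Friday, so Fridays fall on 1, 8, 15, 22, 29; the last is October 29.
1 February 2028 is a Tuesday, so the first Sunday is February 6 and the fourth is February 27.
At the standard offset (UTC−07:00), 21:56 UTC − 7h = 14:56 Yalund Territory standard time.
The standard-time date in Yalund Territory, 23 March 2028, does not fall between 29 October 2027 and 27 February 2028, so daylight saving is not in effect and Yalund Territory is at UTC−07:00.
21:56 UTC − 7h = 14:56 Yalund Territory.

14:56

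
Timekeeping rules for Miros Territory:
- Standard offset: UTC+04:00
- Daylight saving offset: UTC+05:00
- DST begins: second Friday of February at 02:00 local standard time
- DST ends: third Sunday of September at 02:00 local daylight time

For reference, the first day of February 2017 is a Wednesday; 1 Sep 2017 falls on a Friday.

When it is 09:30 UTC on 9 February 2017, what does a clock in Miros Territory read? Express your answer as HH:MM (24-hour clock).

1 February 2017 is a Wednesday, so the first Friday is February 3 and the second is February 10.
1 September 2017 is a Friday, so the first Sunday is September 3 and the third is September 17.
At the standard offset (UTC+04:00), 09:30 UTC + 4h = 13:30 Miros Territory standard time.
Daylight saving runs 10 February – 17 September; the standard-time date in Miros Territory, 9 February 2017, is outside that window, so Miros Territory is on standard time at UTC+04:00.
09:30 UTC + 4h = 13:30 local.

13:30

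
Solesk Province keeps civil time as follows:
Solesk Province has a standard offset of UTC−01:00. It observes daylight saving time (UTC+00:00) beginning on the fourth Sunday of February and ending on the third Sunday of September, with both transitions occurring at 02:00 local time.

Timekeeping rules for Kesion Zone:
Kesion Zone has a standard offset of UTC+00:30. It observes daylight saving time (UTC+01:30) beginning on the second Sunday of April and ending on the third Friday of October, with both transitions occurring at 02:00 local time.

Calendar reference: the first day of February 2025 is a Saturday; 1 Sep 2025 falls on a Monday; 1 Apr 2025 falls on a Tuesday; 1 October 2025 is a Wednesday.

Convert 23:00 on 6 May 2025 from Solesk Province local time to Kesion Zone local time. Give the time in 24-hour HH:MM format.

1 February 2025 is a Saturday, so the first Sunday is February 2 and the fourth is February 23.
1 September 2025 is a Monday, so the first Sunday is September 7 and the third is September 21.
6 May 2025 lies within the daylight-saving period (23 February – 21 September), so Solesk Province is on daylight time, UTC+00:00.
23:00 Solesk Province − 0h = 23:00 UTC.
1 April 2025 is a Tuesday, so the first Sunday is April 6 and the second is April 13.
1 October 2025 is a Wednesday, so the first Friday is October 3 and the third is October 17.
At the standard offset (UTC+00:30), 23:00 UTC + 0h30m = 23:30 Kesion Zone standard time.
The standard-time date in Kesion Zone, 6 May 2025, falls between 13 April and 17 October, so daylight saving is in effect and Kesion Zone is at UTC+01:30.
23:00 UTC + 1h30m = 00:30 Kesion Zone (rolling into the next day, 7 May 2025).

00:30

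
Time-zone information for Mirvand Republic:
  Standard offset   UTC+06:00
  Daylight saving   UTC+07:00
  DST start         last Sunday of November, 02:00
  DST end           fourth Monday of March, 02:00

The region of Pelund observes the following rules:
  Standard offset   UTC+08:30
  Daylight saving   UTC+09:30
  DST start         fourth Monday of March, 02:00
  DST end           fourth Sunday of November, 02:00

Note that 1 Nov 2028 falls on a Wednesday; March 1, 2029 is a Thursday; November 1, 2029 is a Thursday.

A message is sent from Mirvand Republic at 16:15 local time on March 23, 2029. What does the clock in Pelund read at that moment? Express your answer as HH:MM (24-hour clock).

1 November 2028 is a Wednesday, so Sundays fall on 5, 12, 19, 26; the last is November 26.
1 March 2029 is a Thursday, so the first Monday is March 5 and the fourth is March 26.
Daylight saving runs 26 November 2028 – 26 March 2029; March 23, 2029 is inside that window, so Mirvand Republic is at UTC+07:00.
16:15 Mirvand Republic − 7h = 09:15 UTC.
1 March 2029 is a Thursday, so the first Monday is March 5 and the fourth is March 26.
1 November 2029 is a Thursday, so the first Sunday is November 4 and the fourth is November 25.
At the standard offset (UTC+08:30), 09:15 UTC + 8h30m = 17:45 Pelund standard time.
The standard-time date in Pelund, March 23, 2029, does not fall between 26 March and 25 November, so daylight saving is not in effect and Pelund is at UTC+08:30.
09:15 UTC + 8h30m = 17:45 Pelund.

17:45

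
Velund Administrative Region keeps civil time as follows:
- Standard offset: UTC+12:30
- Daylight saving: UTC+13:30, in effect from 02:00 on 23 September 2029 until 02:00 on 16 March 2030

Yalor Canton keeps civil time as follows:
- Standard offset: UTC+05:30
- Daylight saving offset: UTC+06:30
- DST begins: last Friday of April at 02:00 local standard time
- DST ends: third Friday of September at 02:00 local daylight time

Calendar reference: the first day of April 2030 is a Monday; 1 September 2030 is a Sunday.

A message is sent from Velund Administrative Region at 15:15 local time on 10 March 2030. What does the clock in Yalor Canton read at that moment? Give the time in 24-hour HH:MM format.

07:15

10 March 2030 falls between 23 September 2029 and 16 March 2030, so daylight saving is in effect and Velund Administrative Region is at UTC+13:30.
15:15 Velund Administrative Region − 13h30m = 01:45 UTC.
1 April 2030 is a Monday, so Fridays fall on 5, 12, 19, 26; the last is April 26.
1 September 2030 is a Sunday, so the first Friday is September 6 and the third is September 20.
At the standard offset (UTC+05:30), 01:45 UTC + 5h30m = 07:15 Yalor Canton standard time.
The standard-time date in Yalor Canton, 10 March 2030, is outside the daylight-saving period (26 April – 20 September), so Yalor Canton is on standard time, UTC+05:30.
01:45 UTC + 5h30m = 07:15 Yalor Canton.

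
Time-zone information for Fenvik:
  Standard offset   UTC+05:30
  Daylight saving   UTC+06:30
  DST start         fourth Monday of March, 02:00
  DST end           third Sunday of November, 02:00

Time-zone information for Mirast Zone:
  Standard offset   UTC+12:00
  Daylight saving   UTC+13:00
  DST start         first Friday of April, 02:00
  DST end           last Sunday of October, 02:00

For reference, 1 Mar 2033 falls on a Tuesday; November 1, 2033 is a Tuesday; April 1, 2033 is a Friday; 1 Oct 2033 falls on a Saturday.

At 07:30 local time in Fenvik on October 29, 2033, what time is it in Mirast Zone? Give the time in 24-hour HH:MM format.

1 March 2033 is a Tuesday, so the first Monday is March 7 and the fourth is March 28.
1 November 2033 is a Tuesday, so the first Sunday is November 6 and the third is November 20.
October 29, 2033 lies within the daylight-saving period (28 March – 20 November), so Fenvik is on daylight time, UTC+06:30.
07:30 Fenvik − 6h30m = 01:00 UTC.
1 April 2033 is a Friday, so the first Friday is April 1.
1 October 2033 is a Saturday, so Sundays fall on 2, 9, 16, 23, 30; the last is October 30.
At the standard offset (UTC+12:00), 01:00 UTC + 12h = 13:00 Mirast Zone standard time.
Daylight saving runs 1 April – 30 October; the standard-time date in Mirast Zone, October 29, 2033, is inside that window, so Mirast Zone is at UTC+13:00.
01:00 UTC + 13h = 14:00 Mirast Zone.

14:00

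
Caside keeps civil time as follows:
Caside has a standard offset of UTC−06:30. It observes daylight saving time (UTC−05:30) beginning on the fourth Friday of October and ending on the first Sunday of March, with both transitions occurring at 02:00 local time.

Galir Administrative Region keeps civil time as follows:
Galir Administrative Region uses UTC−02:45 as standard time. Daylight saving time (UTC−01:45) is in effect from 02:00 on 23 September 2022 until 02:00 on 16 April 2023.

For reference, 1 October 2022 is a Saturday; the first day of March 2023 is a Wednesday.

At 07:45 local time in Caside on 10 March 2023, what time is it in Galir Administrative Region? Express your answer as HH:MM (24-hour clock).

12:30

1 October 2022 is a Saturday, so the first Friday is October 7 and the fourth is October 28.
1 March 2023 is a Wednesday, so the first Sunday is March 5.
10 March 2023 does not fall between 28 October 2022 and 5 March 2023, so daylight saving is not in effect and Caside is at UTC−06:30.
07:45 Caside + 6h30m = 14:15 UTC.
At the standard offset (UTC−02:45), 14:15 UTC − 2h45m = 11:30 Galir Administrative Region standard time.
The standard-time date in Galir Administrative Region, 10 March 2023, lies within the daylight-saving period (23 September 2022 – 16 April 2023), so Galir Administrative Region is on daylight time, UTC−01:45.
14:15 UTC − 1h45m = 12:30 Galir Administrative Region.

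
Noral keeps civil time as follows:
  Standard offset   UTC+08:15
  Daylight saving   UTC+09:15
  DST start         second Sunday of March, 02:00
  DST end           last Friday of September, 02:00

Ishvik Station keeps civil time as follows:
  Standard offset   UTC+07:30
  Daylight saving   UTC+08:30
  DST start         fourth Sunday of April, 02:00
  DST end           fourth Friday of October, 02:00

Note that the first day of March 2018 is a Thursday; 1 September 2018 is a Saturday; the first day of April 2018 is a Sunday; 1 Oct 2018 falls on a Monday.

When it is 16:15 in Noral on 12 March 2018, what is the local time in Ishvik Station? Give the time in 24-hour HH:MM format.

14:30

1 March 2018 is a Thursday, so the first Sunday is March 4 and the second is March 11.
1 September 2018 is a Saturday, so Fridays fall on 7, 14, 21, 28; the last is September 28.
12 March 2018 falls between 11 March and 28 September, so daylight saving is in effect and Noral is at UTC+09:15.
16:15 Noral − 9h15m = 07:00 UTC.
1 April 2018 is a Sunday, so the first Sunday is April 1 and the fourth is April 22.
1 October 2018 is a Monday, so the first Friday is October 5 and the fourth is October 26.
At the standard offset (UTC+07:30), 07:00 UTC + 7h30m = 14:30 Ishvik Station standard time.
The standard-time date in Ishvik Station, 12 March 2018, is outside the daylight-saving period (22 April – 26 October), so Ishvik Station is on standard time, UTC+07:30.
07:00 UTC + 7h30m = 14:30 Ishvik Station.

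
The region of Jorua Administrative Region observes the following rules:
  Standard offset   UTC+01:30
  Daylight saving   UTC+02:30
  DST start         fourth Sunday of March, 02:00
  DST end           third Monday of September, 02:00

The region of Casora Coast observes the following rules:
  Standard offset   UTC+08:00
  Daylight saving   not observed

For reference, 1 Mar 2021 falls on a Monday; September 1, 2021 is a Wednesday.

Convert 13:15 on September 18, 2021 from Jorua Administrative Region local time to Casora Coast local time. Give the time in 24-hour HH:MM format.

1 March 2021 is a Monday, so the first Sunday is March 7 and the fourth is March 28.
1 September 2021 is a Wednesday, so the first Monday is September 6 and the third is September 20.
September 18, 2021 lies within the daylight-saving period (28 March – 20 September), so Jorua Administrative Region is on daylight time, UTC+02:30.
13:15 Jorua Administrative Region − 2h30m = 10:45 UTC.
Casora Coast has no daylight saving, so its offset is UTC+08:00 year-round.
10:45 UTC + 8h = 18:45 Casora Coast.

18:45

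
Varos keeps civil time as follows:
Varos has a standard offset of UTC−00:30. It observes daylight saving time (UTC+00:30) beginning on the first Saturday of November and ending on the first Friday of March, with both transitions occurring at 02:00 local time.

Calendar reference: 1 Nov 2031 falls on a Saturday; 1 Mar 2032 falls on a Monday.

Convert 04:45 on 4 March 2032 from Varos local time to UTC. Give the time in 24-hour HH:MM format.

1 November 2031 is a Saturday, so the first Saturday is November 1.
1 March 2032 is a Monday, so the first Friday is March 5.
Daylight saving runs 1 November 2031 – 5 March 2032; 4 March 2032 is inside that window, so Varos is at UTC+00:30.
04:45 local − 0h30m = 04:15 UTC.

04:15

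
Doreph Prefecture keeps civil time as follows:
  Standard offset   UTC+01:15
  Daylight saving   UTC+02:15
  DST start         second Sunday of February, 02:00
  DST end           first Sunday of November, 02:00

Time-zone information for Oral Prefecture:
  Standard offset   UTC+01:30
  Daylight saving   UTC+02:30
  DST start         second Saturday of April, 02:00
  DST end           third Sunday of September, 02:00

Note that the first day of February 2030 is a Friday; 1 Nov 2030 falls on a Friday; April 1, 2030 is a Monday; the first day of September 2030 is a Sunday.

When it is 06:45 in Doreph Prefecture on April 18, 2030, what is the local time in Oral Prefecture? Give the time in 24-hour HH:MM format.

1 February 2030 is a Friday, so the first Sunday is February 3 and the second is February 10.
1 November 2030 is a Friday, so the first Sunday is November 3.
April 18, 2030 lies within the daylight-saving period (10 February – 3 November), so Doreph Prefecture is on daylight time, UTC+02:15.
06:45 Doreph Prefecture − 2h15m = 04:30 UTC.
1 April 2030 is a Monday, so the first Saturday is April 6 and the second is April 13.
1 September 2030 is a Sunday, so the first Sunday is September 1 and the third is September 15.
At the standard offset (UTC+01:30), 04:30 UTC + 1h30m = 06:00 Oral Prefecture standard time.
The standard-time date in Oral Prefecture, April 18, 2030, lies within the daylight-saving period (13 April – 15 September), so Oral Prefecture is on daylight time, UTC+02:30.
04:30 UTC + 2h30m = 07:00 Oral Prefecture.

07:00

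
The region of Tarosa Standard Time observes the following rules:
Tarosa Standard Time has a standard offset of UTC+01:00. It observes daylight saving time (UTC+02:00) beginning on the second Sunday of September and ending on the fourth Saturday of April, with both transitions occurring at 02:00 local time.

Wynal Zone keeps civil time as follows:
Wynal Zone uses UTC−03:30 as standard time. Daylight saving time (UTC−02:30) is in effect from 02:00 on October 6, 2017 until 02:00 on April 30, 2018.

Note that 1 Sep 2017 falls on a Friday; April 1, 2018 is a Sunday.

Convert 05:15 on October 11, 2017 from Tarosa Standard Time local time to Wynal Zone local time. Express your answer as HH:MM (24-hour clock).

1 September 2017 is a Friday, so the first Sunday is September 3 and the second is September 10.
1 April 2018 is a Sunday, so the first Saturday is April 7 and the fourth is April 28.
October 11, 2017 falls between 10 September 2017 and 28 April 2018, so daylight saving is in effect and Tarosa Standard Time is at UTC+02:00.
05:15 Tarosa Standard Time − 2h = 03:15 UTC.
At the standard offset (UTC−03:30), 03:15 UTC − 3h30m = 23:45 Wynal Zone standard time (rolling into the previous day, 10 October 2017).
Daylight saving runs 6 October 2017 – 30 April 2018; the standard-time date in Wynal Zone, October 10, 2017, is inside that window, so Wynal Zone is at UTC−02:30.
03:15 UTC − 2h30m = 00:45 Wynal Zone.

00:45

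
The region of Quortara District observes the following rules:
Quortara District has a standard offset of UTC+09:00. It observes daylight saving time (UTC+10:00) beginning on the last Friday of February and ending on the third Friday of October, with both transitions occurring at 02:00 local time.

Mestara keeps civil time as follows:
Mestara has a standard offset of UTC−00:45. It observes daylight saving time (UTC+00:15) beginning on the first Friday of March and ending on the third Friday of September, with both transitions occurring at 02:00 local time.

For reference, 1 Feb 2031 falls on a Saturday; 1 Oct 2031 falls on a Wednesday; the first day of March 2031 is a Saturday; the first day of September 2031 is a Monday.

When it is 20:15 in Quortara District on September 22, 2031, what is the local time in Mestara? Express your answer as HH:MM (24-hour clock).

1 February 2031 is a Saturday, so Fridays fall on 7, 14, 21, 28; the last is February 28.
1 October 2031 is a Wednesday, so the first Friday is October 3 and the third is October 17.
September 22, 2031 lies within the daylight-saving period (28 February – 17 October), so Quortara District is on daylight time, UTC+10:00.
20:15 Quortara District − 10h = 10:15 UTC.
1 March 2031 is a Saturday, so the first Friday is March 7.
1 September 2031 is a Monday, so the first Friday is September 5 and the third is September 19.
At the standard offset (UTC−00:45), 10:15 UTC − 0h45m = 09:30 Mestara standard time.
The standard-time date in Mestara, September 22, 2031, does not fall between 7 March and 19 September, so daylight saving is not in effect and Mestara is at UTC−00:45.
10:15 UTC − 0h45m = 09:30 Mestara.

09:30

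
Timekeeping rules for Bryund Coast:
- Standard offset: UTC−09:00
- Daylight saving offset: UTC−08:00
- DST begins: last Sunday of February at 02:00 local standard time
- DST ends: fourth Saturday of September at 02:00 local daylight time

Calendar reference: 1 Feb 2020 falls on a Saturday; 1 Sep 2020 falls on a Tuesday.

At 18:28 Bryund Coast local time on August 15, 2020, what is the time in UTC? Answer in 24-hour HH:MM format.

1 February 2020 is a Saturday, so Sundays fall on 2, 9, 16, 23; the last is February 23.
1 September 2020 is a Tuesday, so the first Saturday is September 5 and the fourth is September 26.
August 15, 2020 lies within the daylight-saving period (23 February – 26 September), so Bryund Coast is on daylight time, UTC−08:00.
18:28 local + 8h = 02:28 UTC (rolling into the next day, 16 August 2020).

02:28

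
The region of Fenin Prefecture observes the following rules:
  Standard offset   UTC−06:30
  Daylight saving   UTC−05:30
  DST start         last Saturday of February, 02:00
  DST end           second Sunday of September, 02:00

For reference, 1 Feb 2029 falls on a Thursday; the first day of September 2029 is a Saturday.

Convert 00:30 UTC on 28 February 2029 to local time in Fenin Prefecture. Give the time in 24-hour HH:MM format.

19:00

1 February 2029 is a Thursday, so Saturdays fall on 3, 10, 17, 24; the last is February 24.
1 September 2029 is a Saturday, so the first Sunday is September 2 and the second is September 9.
At the standard offset (UTC−06:30), 00:30 UTC − 6h30m = 18:00 Fenin Prefecture standard time (rolling into the previous day, 27 February 2029).
Daylight saving runs 24 February – 9 September; the standard-time date in Fenin Prefecture, 27 February 2029, is inside that window, so Fenin Prefecture is at UTC−05:30.
00:30 UTC − 5h30m = 19:00 local (rolling into the previous day, 27 February 2029).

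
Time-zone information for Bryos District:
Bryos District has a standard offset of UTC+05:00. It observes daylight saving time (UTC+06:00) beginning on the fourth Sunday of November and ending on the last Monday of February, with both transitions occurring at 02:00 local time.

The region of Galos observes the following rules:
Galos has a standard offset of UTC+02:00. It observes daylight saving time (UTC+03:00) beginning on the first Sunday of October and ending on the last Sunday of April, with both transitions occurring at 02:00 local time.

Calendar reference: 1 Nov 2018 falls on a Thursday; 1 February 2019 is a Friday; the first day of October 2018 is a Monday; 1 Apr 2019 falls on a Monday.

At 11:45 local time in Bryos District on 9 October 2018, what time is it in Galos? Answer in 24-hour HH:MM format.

1 November 2018 is a Thursday, so the first Sunday is November 4 and the fourth is November 25.
1 February 2019 is a Friday, so Mondays fall on 4, 11, 18, 25; the last is February 25.
Daylight saving runs 25 November 2018 – 25 February 2019; 9 October 2018 is outside that window, so Bryos District is on standard time at UTC+05:00.
11:45 Bryos District − 5h = 06:45 UTC.
1 October 2018 is a Monday, so the first Sunday is October 7.
1 April 2019 is a Monday, so Sundays fall on 7, 14, 21, 28; the last is April 28.
At the standard offset (UTC+02:00), 06:45 UTC + 2h = 08:45 Galos standard time.
The standard-time date in Galos, 9 October 2018, lies within the daylight-saving period (7 October 2018 – 28 April 2019), so Galos is on daylight time, UTC+03:00.
06:45 UTC + 3h = 09:45 Galos.

09:45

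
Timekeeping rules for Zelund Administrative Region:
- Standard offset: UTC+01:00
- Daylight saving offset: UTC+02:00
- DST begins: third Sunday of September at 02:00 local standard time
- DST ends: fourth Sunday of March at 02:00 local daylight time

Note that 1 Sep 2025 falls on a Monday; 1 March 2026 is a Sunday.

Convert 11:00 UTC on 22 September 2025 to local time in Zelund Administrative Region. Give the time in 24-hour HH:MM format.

13:00

1 September 2025 is a Monday, so the first Sunday is September 7 and the third is September 21.
1 March 2026 is a Sunday, so the first Sunday is March 1 and the fourth is March 22.
At the standard offset (UTC+01:00), 11:00 UTC + 1h = 12:00 Zelund Administrative Region standard time.
The standard-time date in Zelund Administrative Region, 22 September 2025, falls between 21 September 2025 and 22 March 2026, so daylight saving is in effect and Zelund Administrative Region is at UTC+02:00.
11:00 UTC + 2h = 13:00 local.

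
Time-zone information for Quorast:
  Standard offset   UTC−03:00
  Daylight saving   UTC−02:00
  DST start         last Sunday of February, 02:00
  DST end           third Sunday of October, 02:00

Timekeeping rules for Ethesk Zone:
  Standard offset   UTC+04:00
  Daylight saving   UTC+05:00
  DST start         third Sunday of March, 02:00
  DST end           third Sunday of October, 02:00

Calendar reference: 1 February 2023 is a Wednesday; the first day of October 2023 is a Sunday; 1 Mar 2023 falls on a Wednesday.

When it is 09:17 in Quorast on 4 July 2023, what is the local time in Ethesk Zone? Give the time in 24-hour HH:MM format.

16:17

1 February 2023 is a Wednesday, so Sundays fall on 5, 12, 19, 26; the last is February 26.
1 October 2023 is a Sunday, so the first Sunday is October 1 and the third is October 15.
Daylight saving runs 26 February – 15 October; 4 July 2023 is inside that window, so Quorast is at UTC−02:00.
09:17 Quorast + 2h = 11:17 UTC.
1 March 2023 is a Wednesday, so the first Sunday is March 5 and the third is March 19.
1 October 2023 is a Sunday, so the first Sunday is October 1 and the third is October 15.
At the standard offset (UTC+04:00), 11:17 UTC + 4h = 15:17 Ethesk Zone standard time.
The standard-time date in Ethesk Zone, 4 July 2023, falls between 19 March and 15 October, so daylight saving is in effect and Ethesk Zone is at UTC+05:00.
11:17 UTC + 5h = 16:17 Ethesk Zone.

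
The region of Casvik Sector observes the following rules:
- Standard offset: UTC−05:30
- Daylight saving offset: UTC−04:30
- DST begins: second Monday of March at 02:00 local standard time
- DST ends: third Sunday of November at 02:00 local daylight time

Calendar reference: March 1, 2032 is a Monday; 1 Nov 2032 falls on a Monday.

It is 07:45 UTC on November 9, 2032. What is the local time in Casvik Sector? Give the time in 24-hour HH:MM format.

1 March 2032 is a Monday, so the first Monday is March 1 and the second is March 8.
1 November 2032 is a Monday, so the first Sunday is November 7 and the third is November 21.
At the standard offset (UTC−05:30), 07:45 UTC − 5h30m = 02:15 Casvik Sector standard time.
The standard-time date in Casvik Sector, November 9, 2032, lies within the daylight-saving period (8 March – 21 November), so Casvik Sector is on daylight time, UTC−04:30.
07:45 UTC − 4h30m = 03:15 local.

03:15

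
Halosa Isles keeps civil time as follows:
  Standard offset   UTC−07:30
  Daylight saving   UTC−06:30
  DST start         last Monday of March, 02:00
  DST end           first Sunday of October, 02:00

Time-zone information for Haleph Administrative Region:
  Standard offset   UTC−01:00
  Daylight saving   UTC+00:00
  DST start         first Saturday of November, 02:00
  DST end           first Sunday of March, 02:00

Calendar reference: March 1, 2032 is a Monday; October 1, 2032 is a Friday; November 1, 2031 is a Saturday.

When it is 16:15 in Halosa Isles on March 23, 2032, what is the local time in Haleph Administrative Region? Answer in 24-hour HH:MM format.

1 March 2032 is a Monday, so Mondays fall on 1, 8, 15, 22, 29; the last is March 29.
1 October 2032 is a Friday, so the first Sunday is October 3.
Daylight saving runs 29 March – 3 October; March 23, 2032 is outside that window, so Halosa Isles is on standard time at UTC−07:30.
16:15 Halosa Isles + 7h30m = 23:45 UTC.
1 November 2031 is a Saturday, so the first Saturday is November 1.
1 March 2032 is a Monday, so the first Sunday is March 7.
At the standard offset (UTC−01:00), 23:45 UTC − 1h = 22:45 Haleph Administrative Region standard time.
Daylight saving runs 1 November 2031 – 7 March 2032; the standard-time date in Haleph Administrative Region, March 23, 2032, is outside that window, so Haleph Administrative Region is on standard time at UTC−01:00.
23:45 UTC − 1h = 22:45 Haleph Administrative Region.

22:45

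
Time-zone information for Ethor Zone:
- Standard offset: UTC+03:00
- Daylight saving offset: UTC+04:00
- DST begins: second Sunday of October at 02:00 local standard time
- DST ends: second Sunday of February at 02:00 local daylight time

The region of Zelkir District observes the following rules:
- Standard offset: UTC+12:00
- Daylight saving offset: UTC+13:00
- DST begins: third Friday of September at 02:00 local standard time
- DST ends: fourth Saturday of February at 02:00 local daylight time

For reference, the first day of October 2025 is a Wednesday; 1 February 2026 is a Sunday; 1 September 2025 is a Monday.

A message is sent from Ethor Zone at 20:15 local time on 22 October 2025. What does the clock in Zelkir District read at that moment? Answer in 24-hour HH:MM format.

05:15

1 October 2025 is a Wednesday, so the first Sunday is October 5 and the second is October 12.
1 February 2026 is a Sunday, so the first Sunday is February 1 and the second is February 8.
22 October 2025 falls between 12 October 2025 and 8 February 2026, so daylight saving is in effect and Ethor Zone is at UTC+04:00.
20:15 Ethor Zone − 4h = 16:15 UTC.
1 September 2025 is a Monday, so the first Friday is September 5 and the third is September 19.
1 February 2026 is a Sunday, so the first Saturday is February 7 and the fourth is February 28.
At the standard offset (UTC+12:00), 16:15 UTC + 12h = 04:15 Zelkir District standard time (rolling into the next day, 23 October 2025).
Daylight saving runs 19 September 2025 – 28 February 2026; the standard-time date in Zelkir District, 23 October 2025, is inside that window, so Zelkir District is at UTC+13:00.
16:15 UTC + 13h = 05:15 Zelkir District (rolling into the next day, 23 October 2025).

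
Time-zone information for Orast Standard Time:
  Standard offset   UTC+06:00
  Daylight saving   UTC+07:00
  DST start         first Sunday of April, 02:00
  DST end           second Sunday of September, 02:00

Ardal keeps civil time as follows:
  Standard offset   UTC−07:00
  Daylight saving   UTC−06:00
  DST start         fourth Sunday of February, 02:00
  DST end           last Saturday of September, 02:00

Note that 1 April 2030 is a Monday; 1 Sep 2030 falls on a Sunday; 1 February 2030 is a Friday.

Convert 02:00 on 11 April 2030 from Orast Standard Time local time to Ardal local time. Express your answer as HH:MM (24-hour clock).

13:00

1 April 2030 is a Monday, so the first Sunday is April 7.
1 September 2030 is a Sunday, so the first Sunday is September 1 and the second is September 8.
11 April 2030 lies within the daylight-saving period (7 April – 8 September), so Orast Standard Time is on daylight time, UTC+07:00.
02:00 Orast Standard Time − 7h = 19:00 UTC (rolling into the previous day, 10 April 2030).
1 February 2030 is a Friday, so the first Sunday is February 3 and the fourth is February 24.
1 September 2030 is a Sunday, so Saturdays fall on 7, 14, 21, 28; the last is September 28.
At the standard offset (UTC−07:00), 19:00 UTC − 7h = 12:00 Ardal standard time.
The standard-time date in Ardal, 10 April 2030, lies within the daylight-saving period (24 February – 28 September), so Ardal is on daylight time, UTC−06:00.
19:00 UTC − 6h = 13:00 Ardal.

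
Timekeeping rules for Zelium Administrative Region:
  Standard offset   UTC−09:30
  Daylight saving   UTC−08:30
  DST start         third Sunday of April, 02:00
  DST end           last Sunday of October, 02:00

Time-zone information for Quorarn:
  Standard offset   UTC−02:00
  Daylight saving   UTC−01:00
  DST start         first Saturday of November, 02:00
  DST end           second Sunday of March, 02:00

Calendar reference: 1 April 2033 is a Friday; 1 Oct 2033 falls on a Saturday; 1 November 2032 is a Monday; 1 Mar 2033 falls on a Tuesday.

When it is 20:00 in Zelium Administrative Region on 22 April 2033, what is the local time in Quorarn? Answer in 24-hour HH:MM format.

1 April 2033 is a Friday, so the first Sunday is April 3 and the third is April 17.
1 October 2033 is a Saturday, so Sundays fall on 2, 9, 16, 23, 30; the last is October 30.
22 April 2033 falls between 17 April and 30 October, so daylight saving is in effect and Zelium Administrative Region is at UTC−08:30.
20:00 Zelium Administrative Region + 8h30m = 04:30 UTC (rolling into the next day, 23 April 2033).
1 November 2032 is a Monday, so the first Saturday is November 6.
1 March 2033 is a Tuesday, so the first Sunday is March 6 and the second is March 13.
At the standard offset (UTC−02:00), 04:30 UTC − 2h = 02:30 Quorarn standard time.
Daylight saving runs 6 November 2032 – 13 March 2033; the standard-time date in Quorarn, 23 April 2033, is outside that window, so Quorarn is on standard time at UTC−02:00.
04:30 UTC − 2h = 02:30 Quorarn.

02:30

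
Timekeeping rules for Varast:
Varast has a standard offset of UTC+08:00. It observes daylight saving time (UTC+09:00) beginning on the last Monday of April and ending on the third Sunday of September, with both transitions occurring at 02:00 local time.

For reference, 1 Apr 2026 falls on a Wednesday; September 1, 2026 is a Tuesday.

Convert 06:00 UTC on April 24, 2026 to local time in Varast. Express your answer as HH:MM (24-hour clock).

14:00

1 April 2026 is a Wednesday, so Mondays fall on 6, 13, 20, 27; the last is April 27.
1 September 2026 is a Tuesday, so the first Sunday is September 6 and the third is September 20.
At the standard offset (UTC+08:00), 06:00 UTC + 8h = 14:00 Varast standard time.
The standard-time date in Varast, April 24, 2026, does not fall between 27 April and 20 September, so daylight saving is not in effect and Varast is at UTC+08:00.
06:00 UTC + 8h = 14:00 local.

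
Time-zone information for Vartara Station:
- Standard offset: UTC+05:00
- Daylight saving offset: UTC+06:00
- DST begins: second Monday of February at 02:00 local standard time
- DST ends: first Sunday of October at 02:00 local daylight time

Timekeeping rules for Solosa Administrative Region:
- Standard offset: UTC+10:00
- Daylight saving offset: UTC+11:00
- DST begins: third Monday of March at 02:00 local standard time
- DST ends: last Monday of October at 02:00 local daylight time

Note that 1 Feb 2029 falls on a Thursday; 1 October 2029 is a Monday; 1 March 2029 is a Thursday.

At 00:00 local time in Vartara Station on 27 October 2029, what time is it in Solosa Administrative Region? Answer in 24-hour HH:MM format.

06:00

1 February 2029 is a Thursday, so the first Monday is February 5 and the second is February 12.
1 October 2029 is a Monday, so the first Sunday is October 7.
27 October 2029 does not fall between 12 February and 7 October, so daylight saving is not in effect and Vartara Station is at UTC+05:00.
00:00 Vartara Station − 5h = 19:00 UTC (rolling into the previous day, 26 October 2029).
1 March 2029 is a Thursday, so the first Monday is March 5 and the third is March 19.
1 October 2029 is a Monday, so Mondays fall on 1, 8, 15, 22, 29; the last is October 29.
At the standard offset (UTC+10:00), 19:00 UTC + 10h = 05:00 Solosa Administrative Region standard time (rolling into the next day, 27 October 2029).
The standard-time date in Solosa Administrative Region, 27 October 2029, lies within the daylight-saving period (19 March – 29 October), so Solosa Administrative Region is on daylight time, UTC+11:00.
19:00 UTC + 11h = 06:00 Solosa Administrative Region (rolling into the next day, 27 October 2029).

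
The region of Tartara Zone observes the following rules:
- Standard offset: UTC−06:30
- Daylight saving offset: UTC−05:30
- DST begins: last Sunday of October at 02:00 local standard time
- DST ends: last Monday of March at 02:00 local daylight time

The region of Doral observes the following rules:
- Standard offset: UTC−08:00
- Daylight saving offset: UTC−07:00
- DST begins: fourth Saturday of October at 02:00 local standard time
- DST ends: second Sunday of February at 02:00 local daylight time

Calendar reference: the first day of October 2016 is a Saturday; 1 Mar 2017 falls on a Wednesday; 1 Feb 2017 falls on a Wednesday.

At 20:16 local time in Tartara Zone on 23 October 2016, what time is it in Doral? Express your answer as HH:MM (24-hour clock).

19:46

1 October 2016 is a Saturday, so Sundays fall on 2, 9, 16, 23, 30; the last is October 30.
1 March 2017 is a Wednesday, so Mondays fall on 6, 13, 20, 27; the last is March 27.
23 October 2016 does not fall between 30 October 2016 and 27 March 2017, so daylight saving is not in effect and Tartara Zone is at UTC−06:30.
20:16 Tartara Zone + 6h30m = 02:46 UTC (rolling into the next day, 24 October 2016).
1 October 2016 is a Saturday, so the first Saturday is October 1 and the fourth is October 22.
1 February 2017 is a Wednesday, so the first Sunday is February 5 and the second is February 12.
At the standard offset (UTC−08:00), 02:46 UTC − 8h = 18:46 Doral standard time (rolling into the previous day, 23 October 2016).
The standard-time date in Doral, 23 October 2016, lies within the daylight-saving period (22 October 2016 – 12 February 2017), so Doral is on daylight time, UTC−07:00.
02:46 UTC − 7h = 19:46 Doral (rolling into the previous day, 23 October 2016).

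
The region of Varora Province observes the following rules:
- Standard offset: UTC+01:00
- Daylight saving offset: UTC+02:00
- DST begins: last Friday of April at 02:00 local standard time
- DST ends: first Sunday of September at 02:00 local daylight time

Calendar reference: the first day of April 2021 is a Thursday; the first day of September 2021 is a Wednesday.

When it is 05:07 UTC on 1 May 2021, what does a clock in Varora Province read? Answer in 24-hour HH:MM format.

1 April 2021 is a Thursday, so Fridays fall on 2, 9, 16, 23, 30; the last is April 30.
1 September 2021 is a Wednesday, so the first Sunday is September 5.
At the standard offset (UTC+01:00), 05:07 UTC + 1h = 06:07 Varora Province standard time.
The standard-time date in Varora Province, 1 May 2021, falls between 30 April and 5 September, so daylight saving is in effect and Varora Province is at UTC+02:00.
05:07 UTC + 2h = 07:07 local.

07:07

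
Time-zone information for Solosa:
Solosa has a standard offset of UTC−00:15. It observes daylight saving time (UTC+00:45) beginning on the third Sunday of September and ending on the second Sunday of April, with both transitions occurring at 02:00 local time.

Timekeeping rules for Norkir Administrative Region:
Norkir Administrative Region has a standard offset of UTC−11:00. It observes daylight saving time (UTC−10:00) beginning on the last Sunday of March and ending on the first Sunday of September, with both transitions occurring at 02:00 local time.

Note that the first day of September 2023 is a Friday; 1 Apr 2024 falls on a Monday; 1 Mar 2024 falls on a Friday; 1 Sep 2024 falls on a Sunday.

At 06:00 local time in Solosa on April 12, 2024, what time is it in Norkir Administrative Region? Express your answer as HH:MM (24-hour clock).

1 September 2023 is a Friday, so the first Sunday is September 3 and the third is September 17.
1 April 2024 is a Monday, so the first Sunday is April 7 and the second is April 14.
April 12, 2024 falls between 17 September 2023 and 14 April 2024, so daylight saving is in effect and Solosa is at UTC+00:45.
06:00 Solosa − 0h45m = 05:15 UTC.
1 March 2024 is a Friday, so Sundays fall on 3, 10, 17, 24, 31; the last is March 31.
1 September 2024 is a Sunday, so the first Sunday is September 1.
At the standard offset (UTC−11:00), 05:15 UTC − 11h = 18:15 Norkir Administrative Region standard time (rolling into the previous day, 11 April 2024).
The standard-time date in Norkir Administrative Region, April 11, 2024, lies within the daylight-saving period (31 March – 1 September), so Norkir Administrative Region is on daylight time, UTC−10:00.
05:15 UTC − 10h = 19:15 Norkir Administrative Region (rolling into the previous day, 11 April 2024).

19:15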